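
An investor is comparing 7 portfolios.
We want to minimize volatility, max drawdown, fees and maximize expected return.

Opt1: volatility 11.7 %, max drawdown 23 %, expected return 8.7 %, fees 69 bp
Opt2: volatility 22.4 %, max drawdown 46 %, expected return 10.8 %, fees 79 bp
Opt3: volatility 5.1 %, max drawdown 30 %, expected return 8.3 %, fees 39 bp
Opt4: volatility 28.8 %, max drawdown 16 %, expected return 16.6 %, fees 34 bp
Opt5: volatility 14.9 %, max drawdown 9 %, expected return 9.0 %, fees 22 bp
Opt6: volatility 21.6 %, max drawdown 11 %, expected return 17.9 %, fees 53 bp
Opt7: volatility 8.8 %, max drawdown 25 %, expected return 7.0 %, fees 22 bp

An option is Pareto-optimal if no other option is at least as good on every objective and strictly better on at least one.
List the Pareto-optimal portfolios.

Opt1: not dominated.
Opt2: dominated by Opt6 (volatility 21.6≤22.4, max drawdown 11≤46, expected return 17.9≥10.8, fees 53≤79).
Opt3: not dominated (best volatility).
Opt4: not dominated.
Opt5: not dominated (best max drawdown).
Opt6: not dominated (best expected return).
Opt7: not dominated.

Opt1, Opt3, Opt4, Opt5, Opt6, Opt7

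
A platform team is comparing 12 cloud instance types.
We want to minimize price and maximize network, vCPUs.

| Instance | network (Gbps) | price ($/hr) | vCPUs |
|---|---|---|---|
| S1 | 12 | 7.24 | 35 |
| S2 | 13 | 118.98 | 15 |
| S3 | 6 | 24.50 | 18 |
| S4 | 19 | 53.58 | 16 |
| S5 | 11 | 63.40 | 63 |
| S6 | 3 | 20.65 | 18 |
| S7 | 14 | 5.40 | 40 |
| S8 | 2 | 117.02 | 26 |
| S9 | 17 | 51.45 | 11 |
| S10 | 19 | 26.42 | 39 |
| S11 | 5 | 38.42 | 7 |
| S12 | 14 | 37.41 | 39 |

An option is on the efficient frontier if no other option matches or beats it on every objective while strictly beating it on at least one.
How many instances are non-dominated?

3

S1: dominated by S7 (network 14≥12, price 5.40≤7.24, vCPUs 40≥35).
S2: dominated by S4 (network 19≥13, price 53.58≤118.98, vCPUs 16≥15).
S3: dominated by S1 (network 12≥6, price 7.24≤24.50, vCPUs 35≥18).
S4: dominated by S10 (network 19≥19, price 26.42≤53.58, vCPUs 39≥16).
S5: not dominated (best vCPUs).
S6: dominated by S1 (network 12≥3, price 7.24≤20.65, vCPUs 35≥18).
S7: not dominated (best price).
S8: dominated by S1 (network 12≥2, price 7.24≤117.02, vCPUs 35≥26).
S9: dominated by S10 (network 19≥17, price 26.42≤51.45, vCPUs 39≥11).
S10: not dominated.
S11: dominated by S1 (network 12≥5, price 7.24≤38.42, vCPUs 35≥7).
S12: dominated by S7 (network 14≥14, price 5.40≤37.41, vCPUs 40≥39).
Pareto-optimal: S5, S7, S10 → 3.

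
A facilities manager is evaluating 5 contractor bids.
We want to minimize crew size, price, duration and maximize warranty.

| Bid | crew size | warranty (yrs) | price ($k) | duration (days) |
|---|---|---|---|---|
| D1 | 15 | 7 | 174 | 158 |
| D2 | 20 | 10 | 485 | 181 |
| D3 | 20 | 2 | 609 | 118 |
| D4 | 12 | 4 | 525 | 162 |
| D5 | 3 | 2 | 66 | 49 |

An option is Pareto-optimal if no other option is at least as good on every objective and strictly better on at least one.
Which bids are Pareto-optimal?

D1: not dominated.
D2: not dominated (best warranty).
D3: dominated by D5 (crew size 3≤20, warranty 2≥2, price 66≤609, duration 49≤118).
D4: not dominated.
D5: not dominated (best crew size).

D1, D2, D4, D5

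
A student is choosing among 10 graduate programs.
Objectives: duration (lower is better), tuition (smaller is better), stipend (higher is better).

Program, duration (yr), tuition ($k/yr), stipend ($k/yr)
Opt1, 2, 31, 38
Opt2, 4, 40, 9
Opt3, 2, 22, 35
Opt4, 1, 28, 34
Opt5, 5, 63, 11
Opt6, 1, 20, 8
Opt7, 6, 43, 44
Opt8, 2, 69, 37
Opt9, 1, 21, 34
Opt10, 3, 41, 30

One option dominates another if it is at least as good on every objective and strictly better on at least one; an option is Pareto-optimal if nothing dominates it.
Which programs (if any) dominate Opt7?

Opt1: worse on stipend (38 vs 44).
Opt2: worse on stipend (9 vs 44).
Opt3: worse on stipend (35 vs 44).
Opt4: worse on stipend (34 vs 44).
Opt5: worse on tuition (63 vs 43).
Opt6: worse on stipend (8 vs 44).
Opt8: worse on tuition (69 vs 43).
Opt9: worse on stipend (34 vs 44).
Opt10: worse on stipend (30 vs 44).
No option dominates Opt7.

none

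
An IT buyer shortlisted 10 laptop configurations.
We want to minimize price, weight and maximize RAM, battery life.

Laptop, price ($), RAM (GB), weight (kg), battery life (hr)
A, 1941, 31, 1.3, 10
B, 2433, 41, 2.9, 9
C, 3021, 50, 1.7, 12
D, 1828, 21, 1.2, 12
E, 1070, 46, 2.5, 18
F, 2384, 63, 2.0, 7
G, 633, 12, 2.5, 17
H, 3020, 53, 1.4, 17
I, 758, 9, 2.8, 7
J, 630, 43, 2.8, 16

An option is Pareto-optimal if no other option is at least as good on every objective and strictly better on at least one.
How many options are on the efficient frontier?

7

A: not dominated.
B: dominated by E (price 1070≤2433, RAM 46≥41, weight 2.5≤2.9, battery life 18≥9).
C: dominated by H (price 3020≤3021, RAM 53≥50, weight 1.4≤1.7, battery life 17≥12).
D: not dominated (best weight).
E: not dominated (best battery life).
F: not dominated (best RAM).
G: not dominated.
H: not dominated.
I: dominated by G (price 633≤758, RAM 12≥9, weight 2.5≤2.8, battery life 17≥7).
J: not dominated (best price).
Pareto-optimal: A, D, E, F, G, H, J → 7.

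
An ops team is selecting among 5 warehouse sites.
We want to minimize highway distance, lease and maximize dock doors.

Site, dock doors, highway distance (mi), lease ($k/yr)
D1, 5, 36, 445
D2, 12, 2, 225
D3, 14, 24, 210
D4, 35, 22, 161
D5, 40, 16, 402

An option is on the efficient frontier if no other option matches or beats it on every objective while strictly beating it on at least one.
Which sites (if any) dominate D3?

D4

D4: dock doors 35≥14, highway distance 22≤24, lease 161≤210 — dominates D3.
Others (D1, D2, D5) are each worse than D3 on at least one objective.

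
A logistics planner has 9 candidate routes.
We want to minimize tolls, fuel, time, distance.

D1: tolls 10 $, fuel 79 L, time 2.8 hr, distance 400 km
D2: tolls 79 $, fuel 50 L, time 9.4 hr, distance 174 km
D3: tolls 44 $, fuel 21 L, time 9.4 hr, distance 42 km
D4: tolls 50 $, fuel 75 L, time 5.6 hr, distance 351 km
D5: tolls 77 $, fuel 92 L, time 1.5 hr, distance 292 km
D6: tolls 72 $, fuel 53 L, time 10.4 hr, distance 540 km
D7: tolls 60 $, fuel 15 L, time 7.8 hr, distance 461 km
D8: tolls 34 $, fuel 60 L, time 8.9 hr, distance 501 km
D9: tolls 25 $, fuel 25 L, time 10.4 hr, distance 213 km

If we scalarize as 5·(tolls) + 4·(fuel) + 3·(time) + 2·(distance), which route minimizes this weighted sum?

D1: 5·10 + 4·79 + 3·2.8 + 2·400 = 1174.4
D2: 5·79 + 4·50 + 3·9.4 + 2·174 = 971.2
D3: 5·44 + 4·21 + 3·9.4 + 2·42 = 416.2
D4: 5·50 + 4·75 + 3·5.6 + 2·351 = 1268.8
D5: 5·77 + 4·92 + 3·1.5 + 2·292 = 1341.5
D6: 5·72 + 4·53 + 3·10.4 + 2·540 = 1683.2
D7: 5·60 + 4·15 + 3·7.8 + 2·461 = 1305.4
D8: 5·34 + 4·60 + 3·8.9 + 2·501 = 1438.7
D9: 5·25 + 4·25 + 3·10.4 + 2·213 = 682.2
Lowest: D3 at 416.2.

D3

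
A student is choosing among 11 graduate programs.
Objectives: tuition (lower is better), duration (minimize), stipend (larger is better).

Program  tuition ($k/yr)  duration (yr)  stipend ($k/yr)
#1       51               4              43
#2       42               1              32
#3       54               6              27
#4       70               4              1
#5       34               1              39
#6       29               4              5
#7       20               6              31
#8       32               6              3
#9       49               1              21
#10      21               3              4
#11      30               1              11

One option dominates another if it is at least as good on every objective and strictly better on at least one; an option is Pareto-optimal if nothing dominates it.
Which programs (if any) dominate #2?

#5: tuition 34≤42, duration 1≤1, stipend 39≥32 — dominates #2.
Others (#1, #3, #4, #6, #7, #8, #9, #10, #11) are each worse than #2 on at least one objective.

#5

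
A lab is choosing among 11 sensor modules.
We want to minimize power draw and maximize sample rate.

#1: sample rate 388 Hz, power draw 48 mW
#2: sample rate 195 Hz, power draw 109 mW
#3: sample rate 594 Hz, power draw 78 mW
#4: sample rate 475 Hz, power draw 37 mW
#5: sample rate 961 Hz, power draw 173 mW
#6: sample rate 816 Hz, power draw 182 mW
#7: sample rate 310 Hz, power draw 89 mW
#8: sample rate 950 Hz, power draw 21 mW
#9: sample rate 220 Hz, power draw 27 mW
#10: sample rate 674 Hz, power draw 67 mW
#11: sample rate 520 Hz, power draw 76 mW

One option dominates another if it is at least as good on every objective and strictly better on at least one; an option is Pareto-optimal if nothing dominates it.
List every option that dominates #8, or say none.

#1: worse on sample rate (388 vs 950).
#2: worse on sample rate (195 vs 950).
#3: worse on sample rate (594 vs 950).
#4: worse on sample rate (475 vs 950).
#5: worse on power draw (173 vs 21).
#6: worse on sample rate (816 vs 950).
#7: worse on sample rate (310 vs 950).
#9: worse on sample rate (220 vs 950).
#10: worse on sample rate (674 vs 950).
#11: worse on sample rate (520 vs 950).
No option dominates #8.

none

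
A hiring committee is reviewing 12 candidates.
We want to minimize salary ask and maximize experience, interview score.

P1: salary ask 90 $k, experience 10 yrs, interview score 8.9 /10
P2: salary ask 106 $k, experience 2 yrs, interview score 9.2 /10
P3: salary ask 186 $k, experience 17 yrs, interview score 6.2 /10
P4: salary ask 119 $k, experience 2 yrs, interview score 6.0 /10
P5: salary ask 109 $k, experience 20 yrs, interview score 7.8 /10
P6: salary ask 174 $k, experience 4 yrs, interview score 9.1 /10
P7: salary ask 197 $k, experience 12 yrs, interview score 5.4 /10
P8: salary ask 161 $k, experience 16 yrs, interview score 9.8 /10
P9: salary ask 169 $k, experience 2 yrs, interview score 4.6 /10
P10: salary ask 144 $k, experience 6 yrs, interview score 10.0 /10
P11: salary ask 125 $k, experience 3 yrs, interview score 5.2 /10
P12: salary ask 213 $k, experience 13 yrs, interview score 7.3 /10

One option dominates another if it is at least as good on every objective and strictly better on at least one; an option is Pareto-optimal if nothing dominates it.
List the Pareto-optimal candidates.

P1, P2, P5, P8, P10

P1: not dominated (best salary ask).
P2: not dominated.
P3: dominated by P5 (salary ask 109≤186, experience 20≥17, interview score 7.8≥6.2).
P4: dominated by P1 (salary ask 90≤119, experience 10≥2, interview score 8.9≥6.0).
P5: not dominated (best experience).
P6: dominated by P8 (salary ask 161≤174, experience 16≥4, interview score 9.8≥9.1).
P7: dominated by P3 (salary ask 186≤197, experience 17≥12, interview score 6.2≥5.4).
P8: not dominated.
P9: dominated by P1 (salary ask 90≤169, experience 10≥2, interview score 8.9≥4.6).
P10: not dominated (best interview score).
P11: dominated by P1 (salary ask 90≤125, experience 10≥3, interview score 8.9≥5.2).
P12: dominated by P5 (salary ask 109≤213, experience 20≥13, interview score 7.8≥7.3).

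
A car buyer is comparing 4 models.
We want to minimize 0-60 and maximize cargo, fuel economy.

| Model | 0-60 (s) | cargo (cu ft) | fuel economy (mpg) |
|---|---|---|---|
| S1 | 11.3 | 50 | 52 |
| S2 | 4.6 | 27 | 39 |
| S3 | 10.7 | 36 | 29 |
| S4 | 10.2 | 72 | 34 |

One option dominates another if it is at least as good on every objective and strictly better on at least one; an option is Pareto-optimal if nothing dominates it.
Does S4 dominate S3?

Yes

S4 vs S3: 0-60 10.2≤10.7, cargo 72≥36, fuel economy 34≥29 — S4 is at least as good on every objective with at least one strict improvement.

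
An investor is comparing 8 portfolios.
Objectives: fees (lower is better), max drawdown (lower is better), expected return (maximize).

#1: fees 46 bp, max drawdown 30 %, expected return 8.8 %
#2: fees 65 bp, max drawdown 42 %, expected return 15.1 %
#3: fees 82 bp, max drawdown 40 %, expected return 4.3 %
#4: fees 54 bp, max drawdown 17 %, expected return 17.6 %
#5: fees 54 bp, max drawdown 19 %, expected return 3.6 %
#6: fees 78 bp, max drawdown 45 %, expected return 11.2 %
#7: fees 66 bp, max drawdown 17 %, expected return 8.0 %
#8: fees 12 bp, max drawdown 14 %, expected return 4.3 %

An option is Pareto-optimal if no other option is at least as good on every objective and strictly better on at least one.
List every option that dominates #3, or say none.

#1, #4, #7, #8

#1: fees 46≤82, max drawdown 30≤40, expected return 8.8≥4.3 — dominates #3.
#4: fees 54≤82, max drawdown 17≤40, expected return 17.6≥4.3 — dominates #3.
#7: fees 66≤82, max drawdown 17≤40, expected return 8.0≥4.3 — dominates #3.
#8: fees 12≤82, max drawdown 14≤40, expected return 4.3≥4.3 — dominates #3.
Others (#2, #5, #6) are each worse than #3 on at least one objective.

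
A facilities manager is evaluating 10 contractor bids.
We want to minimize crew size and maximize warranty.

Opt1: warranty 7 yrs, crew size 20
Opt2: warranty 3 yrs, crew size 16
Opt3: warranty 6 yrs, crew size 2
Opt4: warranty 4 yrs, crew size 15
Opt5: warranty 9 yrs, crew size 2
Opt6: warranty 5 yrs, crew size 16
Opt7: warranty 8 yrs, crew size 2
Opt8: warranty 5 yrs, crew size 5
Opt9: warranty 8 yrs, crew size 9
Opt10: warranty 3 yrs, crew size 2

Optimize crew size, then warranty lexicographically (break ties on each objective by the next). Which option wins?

First minimize crew size: best is 2, kept {Opt3, Opt5, Opt7, Opt10}.
Then maximize warranty: best is 9, kept {Opt5}.

Opt5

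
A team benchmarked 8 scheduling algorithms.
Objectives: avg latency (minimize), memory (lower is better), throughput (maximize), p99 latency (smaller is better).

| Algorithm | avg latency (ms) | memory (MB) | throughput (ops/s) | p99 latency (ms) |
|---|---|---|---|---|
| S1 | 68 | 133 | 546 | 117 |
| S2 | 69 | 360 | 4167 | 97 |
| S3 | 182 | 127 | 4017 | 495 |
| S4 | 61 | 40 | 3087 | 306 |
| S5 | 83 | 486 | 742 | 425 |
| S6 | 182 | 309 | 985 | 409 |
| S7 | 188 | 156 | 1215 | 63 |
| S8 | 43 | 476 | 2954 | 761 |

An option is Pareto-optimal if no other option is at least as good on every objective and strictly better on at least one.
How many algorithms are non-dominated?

S1: not dominated.
S2: not dominated (best throughput).
S3: not dominated.
S4: not dominated (best memory).
S5: dominated by S2 (avg latency 69≤83, memory 360≤486, throughput 4167≥742, p99 latency 97≤425).
S6: dominated by S4 (avg latency 61≤182, memory 40≤309, throughput 3087≥985, p99 latency 306≤409).
S7: not dominated (best p99 latency).
S8: not dominated (best avg latency).
Pareto-optimal: S1, S2, S3, S4, S7, S8 → 6.

6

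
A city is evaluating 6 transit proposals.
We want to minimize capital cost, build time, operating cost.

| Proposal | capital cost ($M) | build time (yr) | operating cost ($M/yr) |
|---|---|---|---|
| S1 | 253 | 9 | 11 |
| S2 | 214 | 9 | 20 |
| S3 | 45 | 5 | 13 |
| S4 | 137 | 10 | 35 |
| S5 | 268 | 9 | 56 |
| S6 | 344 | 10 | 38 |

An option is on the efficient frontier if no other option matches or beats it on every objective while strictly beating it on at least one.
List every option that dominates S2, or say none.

S3

S3: capital cost 45≤214, build time 5≤9, operating cost 13≤20 — dominates S2.
Others (S1, S4, S5, S6) are each worse than S2 on at least one objective.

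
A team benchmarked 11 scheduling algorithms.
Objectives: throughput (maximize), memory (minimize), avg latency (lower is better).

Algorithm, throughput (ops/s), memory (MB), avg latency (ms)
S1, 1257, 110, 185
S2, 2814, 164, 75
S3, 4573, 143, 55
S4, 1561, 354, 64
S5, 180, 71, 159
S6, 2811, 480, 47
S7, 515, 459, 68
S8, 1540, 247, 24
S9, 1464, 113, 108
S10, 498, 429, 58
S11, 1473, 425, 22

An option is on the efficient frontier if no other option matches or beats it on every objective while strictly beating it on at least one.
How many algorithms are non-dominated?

7

S1: not dominated.
S2: dominated by S3 (throughput 4573≥2814, memory 143≤164, avg latency 55≤75).
S3: not dominated (best throughput).
S4: dominated by S3 (throughput 4573≥1561, memory 143≤354, avg latency 55≤64).
S5: not dominated (best memory).
S6: not dominated.
S7: dominated by S3 (throughput 4573≥515, memory 143≤459, avg latency 55≤68).
S8: not dominated.
S9: not dominated.
S10: dominated by S3 (throughput 4573≥498, memory 143≤429, avg latency 55≤58).
S11: not dominated (best avg latency).
Pareto-optimal: S1, S3, S5, S6, S8, S9, S11 → 7.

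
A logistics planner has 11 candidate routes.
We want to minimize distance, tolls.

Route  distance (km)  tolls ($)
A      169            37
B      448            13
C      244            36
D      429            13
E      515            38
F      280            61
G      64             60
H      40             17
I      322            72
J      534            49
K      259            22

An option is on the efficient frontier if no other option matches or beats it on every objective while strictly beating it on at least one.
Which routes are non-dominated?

A: dominated by H (distance 40≤169, tolls 17≤37).
B: dominated by D (distance 429≤448, tolls 13≤13).
C: dominated by H (distance 40≤244, tolls 17≤36).
D: not dominated.
E: dominated by A (distance 169≤515, tolls 37≤38).
F: dominated by A (distance 169≤280, tolls 37≤61).
G: dominated by H (distance 40≤64, tolls 17≤60).
H: not dominated (best distance).
I: dominated by A (distance 169≤322, tolls 37≤72).
J: dominated by A (distance 169≤534, tolls 37≤49).
K: dominated by H (distance 40≤259, tolls 17≤22).

D, H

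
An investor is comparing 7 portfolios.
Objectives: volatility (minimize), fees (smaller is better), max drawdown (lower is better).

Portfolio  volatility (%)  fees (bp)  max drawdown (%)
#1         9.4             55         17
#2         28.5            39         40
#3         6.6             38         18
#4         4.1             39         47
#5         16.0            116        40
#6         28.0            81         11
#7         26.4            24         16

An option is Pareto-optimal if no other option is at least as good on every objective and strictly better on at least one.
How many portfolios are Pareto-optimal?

5

#1: not dominated.
#2: dominated by #3 (volatility 6.6≤28.5, fees 38≤39, max drawdown 18≤40).
#3: not dominated.
#4: not dominated (best volatility).
#5: dominated by #1 (volatility 9.4≤16.0, fees 55≤116, max drawdown 17≤40).
#6: not dominated (best max drawdown).
#7: not dominated (best fees).
Pareto-optimal: #1, #3, #4, #6, #7 → 5.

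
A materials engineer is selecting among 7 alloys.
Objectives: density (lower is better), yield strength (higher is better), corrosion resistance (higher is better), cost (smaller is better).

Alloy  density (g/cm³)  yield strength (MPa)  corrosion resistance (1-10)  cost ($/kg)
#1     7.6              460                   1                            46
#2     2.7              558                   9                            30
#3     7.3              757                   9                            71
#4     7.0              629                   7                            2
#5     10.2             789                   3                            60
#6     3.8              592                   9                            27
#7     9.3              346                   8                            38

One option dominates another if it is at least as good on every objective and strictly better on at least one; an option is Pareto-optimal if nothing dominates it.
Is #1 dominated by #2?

Yes

#2 vs #1: density 2.7≤7.6, yield strength 558≥460, corrosion resistance 9≥1, cost 30≤46 — #2 is at least as good on every objective with at least one strict improvement.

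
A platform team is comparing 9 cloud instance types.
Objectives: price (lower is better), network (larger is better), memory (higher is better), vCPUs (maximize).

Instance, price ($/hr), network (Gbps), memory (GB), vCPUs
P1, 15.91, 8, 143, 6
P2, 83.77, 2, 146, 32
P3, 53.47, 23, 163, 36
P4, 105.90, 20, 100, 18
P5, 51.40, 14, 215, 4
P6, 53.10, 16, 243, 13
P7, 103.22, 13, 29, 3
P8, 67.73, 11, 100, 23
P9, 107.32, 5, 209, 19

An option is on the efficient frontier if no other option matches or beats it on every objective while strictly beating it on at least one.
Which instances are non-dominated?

P1: not dominated (best price).
P2: dominated by P3 (price 53.47≤83.77, network 23≥2, memory 163≥146, vCPUs 36≥32).
P3: not dominated (best network).
P4: dominated by P3 (price 53.47≤105.90, network 23≥20, memory 163≥100, vCPUs 36≥18).
P5: not dominated.
P6: not dominated (best memory).
P7: dominated by P3 (price 53.47≤103.22, network 23≥13, memory 163≥29, vCPUs 36≥3).
P8: dominated by P3 (price 53.47≤67.73, network 23≥11, memory 163≥100, vCPUs 36≥23).
P9: not dominated.

P1, P3, P5, P6, P9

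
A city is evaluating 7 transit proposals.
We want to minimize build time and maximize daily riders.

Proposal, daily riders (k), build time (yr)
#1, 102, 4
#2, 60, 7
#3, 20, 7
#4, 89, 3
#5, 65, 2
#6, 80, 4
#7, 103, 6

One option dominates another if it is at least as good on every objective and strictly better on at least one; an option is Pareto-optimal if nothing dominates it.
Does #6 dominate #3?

Yes

#6 vs #3: daily riders 80≥20, build time 4≤7 — #6 is at least as good on every objective with at least one strict improvement.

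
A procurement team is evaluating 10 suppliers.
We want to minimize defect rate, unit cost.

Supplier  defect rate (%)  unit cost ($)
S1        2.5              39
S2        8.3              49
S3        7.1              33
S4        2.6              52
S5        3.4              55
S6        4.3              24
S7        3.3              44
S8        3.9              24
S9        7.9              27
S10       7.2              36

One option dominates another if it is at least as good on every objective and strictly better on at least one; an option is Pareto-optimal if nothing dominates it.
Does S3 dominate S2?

Yes

S3 vs S2: defect rate 7.1≤8.3, unit cost 33≤49 — S3 is at least as good on every objective with at least one strict improvement.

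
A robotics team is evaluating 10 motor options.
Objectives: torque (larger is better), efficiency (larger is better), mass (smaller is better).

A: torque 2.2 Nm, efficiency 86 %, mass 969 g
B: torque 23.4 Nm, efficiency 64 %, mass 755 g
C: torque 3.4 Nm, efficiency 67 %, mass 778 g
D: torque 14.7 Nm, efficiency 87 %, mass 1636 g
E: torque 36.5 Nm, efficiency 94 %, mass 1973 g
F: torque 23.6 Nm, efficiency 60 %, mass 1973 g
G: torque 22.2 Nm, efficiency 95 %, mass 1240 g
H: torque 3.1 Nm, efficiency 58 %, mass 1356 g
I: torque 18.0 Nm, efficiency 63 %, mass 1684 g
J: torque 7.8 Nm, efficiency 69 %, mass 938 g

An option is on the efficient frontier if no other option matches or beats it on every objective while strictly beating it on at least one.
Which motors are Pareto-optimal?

A: not dominated.
B: not dominated (best mass).
C: not dominated.
D: dominated by G (torque 22.2≥14.7, efficiency 95≥87, mass 1240≤1636).
E: not dominated (best torque).
F: dominated by E (torque 36.5≥23.6, efficiency 94≥60, mass 1973≤1973).
G: not dominated (best efficiency).
H: dominated by B (torque 23.4≥3.1, efficiency 64≥58, mass 755≤1356).
I: dominated by B (torque 23.4≥18.0, efficiency 64≥63, mass 755≤1684).
J: not dominated.

A, B, C, E, G, J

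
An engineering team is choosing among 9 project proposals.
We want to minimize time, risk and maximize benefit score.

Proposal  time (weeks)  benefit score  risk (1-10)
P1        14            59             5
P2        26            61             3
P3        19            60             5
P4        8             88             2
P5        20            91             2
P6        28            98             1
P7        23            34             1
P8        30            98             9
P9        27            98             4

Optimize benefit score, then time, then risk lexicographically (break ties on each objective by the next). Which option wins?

P9

First maximize benefit score: best is 98, kept {P6, P8, P9}.
Then minimize time: best is 27, kept {P9}.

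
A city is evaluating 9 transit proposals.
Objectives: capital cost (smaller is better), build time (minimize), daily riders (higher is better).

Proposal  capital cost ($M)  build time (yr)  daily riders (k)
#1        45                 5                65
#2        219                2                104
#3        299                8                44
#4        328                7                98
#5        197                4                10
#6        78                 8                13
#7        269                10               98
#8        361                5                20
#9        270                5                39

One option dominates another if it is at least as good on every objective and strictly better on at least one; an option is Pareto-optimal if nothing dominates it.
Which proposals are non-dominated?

#1: not dominated (best capital cost).
#2: not dominated (best build time).
#3: dominated by #1 (capital cost 45≤299, build time 5≤8, daily riders 65≥44).
#4: dominated by #2 (capital cost 219≤328, build time 2≤7, daily riders 104≥98).
#5: not dominated.
#6: dominated by #1 (capital cost 45≤78, build time 5≤8, daily riders 65≥13).
#7: dominated by #2 (capital cost 219≤269, build time 2≤10, daily riders 104≥98).
#8: dominated by #1 (capital cost 45≤361, build time 5≤5, daily riders 65≥20).
#9: dominated by #1 (capital cost 45≤270, build time 5≤5, daily riders 65≥39).

#1, #2, #5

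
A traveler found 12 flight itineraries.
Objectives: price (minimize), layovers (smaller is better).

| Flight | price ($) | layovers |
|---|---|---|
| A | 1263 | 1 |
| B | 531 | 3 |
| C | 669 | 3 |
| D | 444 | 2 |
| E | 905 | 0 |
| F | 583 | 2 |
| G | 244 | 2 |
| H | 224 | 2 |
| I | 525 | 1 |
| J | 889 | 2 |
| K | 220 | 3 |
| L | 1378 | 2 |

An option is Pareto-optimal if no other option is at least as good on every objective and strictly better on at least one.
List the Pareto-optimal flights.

A: dominated by E (price 905≤1263, layovers 0≤1).
B: dominated by D (price 444≤531, layovers 2≤3).
C: dominated by B (price 531≤669, layovers 3≤3).
D: dominated by G (price 244≤444, layovers 2≤2).
E: not dominated (best layovers).
F: dominated by D (price 444≤583, layovers 2≤2).
G: dominated by H (price 224≤244, layovers 2≤2).
H: not dominated.
I: not dominated.
J: dominated by D (price 444≤889, layovers 2≤2).
K: not dominated (best price).
L: dominated by A (price 1263≤1378, layovers 1≤2).

E, H, I, K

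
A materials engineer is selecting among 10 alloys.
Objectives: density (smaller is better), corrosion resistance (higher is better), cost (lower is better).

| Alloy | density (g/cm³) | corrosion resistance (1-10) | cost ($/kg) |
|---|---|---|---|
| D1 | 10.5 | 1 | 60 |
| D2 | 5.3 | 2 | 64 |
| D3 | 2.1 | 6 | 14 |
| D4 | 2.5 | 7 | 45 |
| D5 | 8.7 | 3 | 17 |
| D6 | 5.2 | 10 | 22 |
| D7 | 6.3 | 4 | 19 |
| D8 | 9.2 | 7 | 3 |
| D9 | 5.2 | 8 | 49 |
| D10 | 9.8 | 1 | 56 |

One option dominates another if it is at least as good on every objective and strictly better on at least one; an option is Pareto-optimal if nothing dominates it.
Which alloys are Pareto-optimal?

D1: dominated by D3 (density 2.1≤10.5, corrosion resistance 6≥1, cost 14≤60).
D2: dominated by D3 (density 2.1≤5.3, corrosion resistance 6≥2, cost 14≤64).
D3: not dominated (best density).
D4: not dominated.
D5: dominated by D3 (density 2.1≤8.7, corrosion resistance 6≥3, cost 14≤17).
D6: not dominated (best corrosion resistance).
D7: dominated by D3 (density 2.1≤6.3, corrosion resistance 6≥4, cost 14≤19).
D8: not dominated (best cost).
D9: dominated by D6 (density 5.2≤5.2, corrosion resistance 10≥8, cost 22≤49).
D10: dominated by D3 (density 2.1≤9.8, corrosion resistance 6≥1, cost 14≤56).

D3, D4, D6, D8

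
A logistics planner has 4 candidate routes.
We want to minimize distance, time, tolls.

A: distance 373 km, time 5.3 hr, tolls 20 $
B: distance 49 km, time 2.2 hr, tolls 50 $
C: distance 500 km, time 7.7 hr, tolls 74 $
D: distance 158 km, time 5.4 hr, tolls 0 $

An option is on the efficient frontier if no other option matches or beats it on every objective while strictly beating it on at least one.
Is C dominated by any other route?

A vs C: distance 373≤500, time 5.3≤7.7, tolls 20≤74 — A is at least as good on every objective and strictly better on at least one, so A dominates C.

Yes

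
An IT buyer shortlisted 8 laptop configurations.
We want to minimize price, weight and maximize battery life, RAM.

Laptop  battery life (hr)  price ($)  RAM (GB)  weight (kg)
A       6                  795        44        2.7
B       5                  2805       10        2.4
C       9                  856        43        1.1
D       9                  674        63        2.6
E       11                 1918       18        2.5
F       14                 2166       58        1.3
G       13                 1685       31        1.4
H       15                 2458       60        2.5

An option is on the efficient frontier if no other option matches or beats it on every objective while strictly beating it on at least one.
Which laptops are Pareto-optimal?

A: dominated by D (battery life 9≥6, price 674≤795, RAM 63≥44, weight 2.6≤2.7).
B: dominated by C (battery life 9≥5, price 856≤2805, RAM 43≥10, weight 1.1≤2.4).
C: not dominated (best weight).
D: not dominated (best price).
E: dominated by G (battery life 13≥11, price 1685≤1918, RAM 31≥18, weight 1.4≤2.5).
F: not dominated.
G: not dominated.
H: not dominated (best battery life).

C, D, F, G, H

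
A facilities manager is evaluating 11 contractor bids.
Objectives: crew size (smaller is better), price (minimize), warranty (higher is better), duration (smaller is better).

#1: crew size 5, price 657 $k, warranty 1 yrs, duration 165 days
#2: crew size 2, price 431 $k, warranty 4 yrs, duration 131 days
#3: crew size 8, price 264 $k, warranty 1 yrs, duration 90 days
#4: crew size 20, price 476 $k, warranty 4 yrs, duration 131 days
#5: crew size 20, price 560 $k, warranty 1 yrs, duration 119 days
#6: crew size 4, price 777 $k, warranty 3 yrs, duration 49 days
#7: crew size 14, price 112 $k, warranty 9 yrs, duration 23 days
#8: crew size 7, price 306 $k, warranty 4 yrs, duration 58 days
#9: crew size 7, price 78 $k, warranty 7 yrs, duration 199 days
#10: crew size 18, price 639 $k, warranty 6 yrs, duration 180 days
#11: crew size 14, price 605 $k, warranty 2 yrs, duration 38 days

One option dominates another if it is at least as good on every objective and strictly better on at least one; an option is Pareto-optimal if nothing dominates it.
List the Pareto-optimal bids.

#1: dominated by #2 (crew size 2≤5, price 431≤657, warranty 4≥1, duration 131≤165).
#2: not dominated (best crew size).
#3: not dominated.
#4: dominated by #2 (crew size 2≤20, price 431≤476, warranty 4≥4, duration 131≤131).
#5: dominated by #3 (crew size 8≤20, price 264≤560, warranty 1≥1, duration 90≤119).
#6: not dominated.
#7: not dominated (best warranty).
#8: not dominated.
#9: not dominated (best price).
#10: dominated by #7 (crew size 14≤18, price 112≤639, warranty 9≥6, duration 23≤180).
#11: dominated by #7 (crew size 14≤14, price 112≤605, warranty 9≥2, duration 23≤38).

#2, #3, #6, #7, #8, #9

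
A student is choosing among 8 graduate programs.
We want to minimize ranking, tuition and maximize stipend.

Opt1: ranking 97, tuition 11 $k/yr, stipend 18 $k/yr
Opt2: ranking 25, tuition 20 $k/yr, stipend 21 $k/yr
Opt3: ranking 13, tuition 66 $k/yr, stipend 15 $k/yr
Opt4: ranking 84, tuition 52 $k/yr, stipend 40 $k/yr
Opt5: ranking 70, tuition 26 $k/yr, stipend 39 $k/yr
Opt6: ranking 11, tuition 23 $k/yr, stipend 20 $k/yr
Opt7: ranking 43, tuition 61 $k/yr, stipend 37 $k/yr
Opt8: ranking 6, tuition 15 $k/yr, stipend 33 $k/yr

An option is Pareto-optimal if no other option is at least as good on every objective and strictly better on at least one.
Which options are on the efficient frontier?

Opt1, Opt4, Opt5, Opt7, Opt8

Opt1: not dominated (best tuition).
Opt2: dominated by Opt8 (ranking 6≤25, tuition 15≤20, stipend 33≥21).
Opt3: dominated by Opt6 (ranking 11≤13, tuition 23≤66, stipend 20≥15).
Opt4: not dominated (best stipend).
Opt5: not dominated.
Opt6: dominated by Opt8 (ranking 6≤11, tuition 15≤23, stipend 33≥20).
Opt7: not dominated.
Opt8: not dominated (best ranking).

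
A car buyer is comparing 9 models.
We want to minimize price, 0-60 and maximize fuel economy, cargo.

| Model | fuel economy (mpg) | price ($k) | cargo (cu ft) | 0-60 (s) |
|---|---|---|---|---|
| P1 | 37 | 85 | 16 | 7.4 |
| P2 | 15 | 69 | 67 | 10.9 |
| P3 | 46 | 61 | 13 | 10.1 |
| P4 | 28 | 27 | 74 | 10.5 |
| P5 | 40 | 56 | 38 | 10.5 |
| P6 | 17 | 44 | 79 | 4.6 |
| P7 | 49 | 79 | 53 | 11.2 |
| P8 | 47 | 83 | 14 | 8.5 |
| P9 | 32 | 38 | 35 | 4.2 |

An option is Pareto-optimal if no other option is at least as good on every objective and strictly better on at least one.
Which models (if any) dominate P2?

P4: fuel economy 28≥15, price 27≤69, cargo 74≥67, 0-60 10.5≤10.9 — dominates P2.
P6: fuel economy 17≥15, price 44≤69, cargo 79≥67, 0-60 4.6≤10.9 — dominates P2.
Others (P1, P3, P5, P7, P8, P9) are each worse than P2 on at least one objective.

P4, P6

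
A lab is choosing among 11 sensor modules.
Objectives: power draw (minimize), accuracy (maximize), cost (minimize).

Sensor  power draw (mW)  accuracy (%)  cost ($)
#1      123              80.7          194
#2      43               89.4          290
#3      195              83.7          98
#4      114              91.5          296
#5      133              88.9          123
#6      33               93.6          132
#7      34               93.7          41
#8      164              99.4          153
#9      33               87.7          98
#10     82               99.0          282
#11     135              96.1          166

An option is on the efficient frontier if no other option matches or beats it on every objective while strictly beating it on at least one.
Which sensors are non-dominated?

#6, #7, #8, #9, #10, #11

#1: dominated by #6 (power draw 33≤123, accuracy 93.6≥80.7, cost 132≤194).
#2: dominated by #6 (power draw 33≤43, accuracy 93.6≥89.4, cost 132≤290).
#3: dominated by #7 (power draw 34≤195, accuracy 93.7≥83.7, cost 41≤98).
#4: dominated by #6 (power draw 33≤114, accuracy 93.6≥91.5, cost 132≤296).
#5: dominated by #7 (power draw 34≤133, accuracy 93.7≥88.9, cost 41≤123).
#6: not dominated.
#7: not dominated (best cost).
#8: not dominated (best accuracy).
#9: not dominated.
#10: not dominated.
#11: not dominated.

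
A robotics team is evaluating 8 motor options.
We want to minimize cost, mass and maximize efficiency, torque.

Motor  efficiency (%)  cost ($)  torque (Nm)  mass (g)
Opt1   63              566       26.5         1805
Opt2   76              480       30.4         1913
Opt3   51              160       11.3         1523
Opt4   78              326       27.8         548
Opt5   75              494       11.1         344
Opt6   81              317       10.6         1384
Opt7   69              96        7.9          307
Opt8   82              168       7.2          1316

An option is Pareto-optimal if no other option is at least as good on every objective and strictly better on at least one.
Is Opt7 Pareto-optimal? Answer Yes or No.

Yes

Opt1: worse on efficiency (63 vs 69).
Opt2: worse on cost (480 vs 96).
Opt3: worse on efficiency (51 vs 69).
Opt4: worse on cost (326 vs 96).
Opt5: worse on cost (494 vs 96).
Opt6: worse on cost (317 vs 96).
Opt8: worse on cost (168 vs 96).
No option is at least as good as Opt7 on every objective and strictly better on one.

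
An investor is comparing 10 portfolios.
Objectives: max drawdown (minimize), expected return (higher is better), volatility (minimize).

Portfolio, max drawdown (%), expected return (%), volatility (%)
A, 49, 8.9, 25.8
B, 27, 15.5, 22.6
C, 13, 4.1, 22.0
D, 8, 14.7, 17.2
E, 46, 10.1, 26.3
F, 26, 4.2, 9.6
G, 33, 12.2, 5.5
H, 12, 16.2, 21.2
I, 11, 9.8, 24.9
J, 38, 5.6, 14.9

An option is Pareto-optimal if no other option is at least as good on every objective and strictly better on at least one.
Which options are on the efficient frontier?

A: dominated by B (max drawdown 27≤49, expected return 15.5≥8.9, volatility 22.6≤25.8).
B: dominated by H (max drawdown 12≤27, expected return 16.2≥15.5, volatility 21.2≤22.6).
C: dominated by D (max drawdown 8≤13, expected return 14.7≥4.1, volatility 17.2≤22.0).
D: not dominated (best max drawdown).
E: dominated by B (max drawdown 27≤46, expected return 15.5≥10.1, volatility 22.6≤26.3).
F: not dominated.
G: not dominated (best volatility).
H: not dominated (best expected return).
I: dominated by D (max drawdown 8≤11, expected return 14.7≥9.8, volatility 17.2≤24.9).
J: dominated by G (max drawdown 33≤38, expected return 12.2≥5.6, volatility 5.5≤14.9).

D, F, G, H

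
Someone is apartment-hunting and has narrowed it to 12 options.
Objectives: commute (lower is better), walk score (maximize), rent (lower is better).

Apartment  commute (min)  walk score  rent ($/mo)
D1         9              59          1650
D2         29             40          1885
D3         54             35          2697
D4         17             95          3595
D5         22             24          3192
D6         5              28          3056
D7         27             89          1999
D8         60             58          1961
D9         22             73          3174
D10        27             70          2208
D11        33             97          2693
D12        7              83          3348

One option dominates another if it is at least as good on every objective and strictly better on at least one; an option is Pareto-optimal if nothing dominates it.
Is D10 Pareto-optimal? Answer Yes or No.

D7 vs D10: commute 27≤27, walk score 89≥70, rent 1999≤2208 — D7 is at least as good on every objective and strictly better on at least one, so D7 dominates D10.

No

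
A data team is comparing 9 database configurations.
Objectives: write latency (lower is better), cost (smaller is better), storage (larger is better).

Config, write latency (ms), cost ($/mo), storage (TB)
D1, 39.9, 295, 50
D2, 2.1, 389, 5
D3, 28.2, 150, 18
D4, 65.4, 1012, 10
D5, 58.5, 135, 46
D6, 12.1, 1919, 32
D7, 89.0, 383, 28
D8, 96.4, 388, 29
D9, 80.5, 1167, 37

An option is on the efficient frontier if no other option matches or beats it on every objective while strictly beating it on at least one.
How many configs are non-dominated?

5

D1: not dominated (best storage).
D2: not dominated (best write latency).
D3: not dominated.
D4: dominated by D1 (write latency 39.9≤65.4, cost 295≤1012, storage 50≥10).
D5: not dominated (best cost).
D6: not dominated.
D7: dominated by D1 (write latency 39.9≤89.0, cost 295≤383, storage 50≥28).
D8: dominated by D1 (write latency 39.9≤96.4, cost 295≤388, storage 50≥29).
D9: dominated by D1 (write latency 39.9≤80.5, cost 295≤1167, storage 50≥37).
Pareto-optimal: D1, D2, D3, D5, D6 → 5.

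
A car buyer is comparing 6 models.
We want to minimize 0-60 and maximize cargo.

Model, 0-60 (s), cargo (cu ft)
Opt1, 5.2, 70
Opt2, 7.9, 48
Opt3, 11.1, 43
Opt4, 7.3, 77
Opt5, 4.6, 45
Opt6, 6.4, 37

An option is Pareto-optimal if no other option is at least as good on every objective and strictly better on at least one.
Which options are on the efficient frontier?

Opt1, Opt4, Opt5

Opt1: not dominated.
Opt2: dominated by Opt1 (0-60 5.2≤7.9, cargo 70≥48).
Opt3: dominated by Opt1 (0-60 5.2≤11.1, cargo 70≥43).
Opt4: not dominated (best cargo).
Opt5: not dominated (best 0-60).
Opt6: dominated by Opt1 (0-60 5.2≤6.4, cargo 70≥37).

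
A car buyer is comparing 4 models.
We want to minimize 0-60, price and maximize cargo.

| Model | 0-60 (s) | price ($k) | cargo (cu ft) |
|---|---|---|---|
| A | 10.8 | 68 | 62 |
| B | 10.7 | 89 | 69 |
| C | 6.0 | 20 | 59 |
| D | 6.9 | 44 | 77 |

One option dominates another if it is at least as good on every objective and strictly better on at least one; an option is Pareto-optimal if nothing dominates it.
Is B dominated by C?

No

C vs B: C is worse on cargo (59 vs 69), so it does not dominate B.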